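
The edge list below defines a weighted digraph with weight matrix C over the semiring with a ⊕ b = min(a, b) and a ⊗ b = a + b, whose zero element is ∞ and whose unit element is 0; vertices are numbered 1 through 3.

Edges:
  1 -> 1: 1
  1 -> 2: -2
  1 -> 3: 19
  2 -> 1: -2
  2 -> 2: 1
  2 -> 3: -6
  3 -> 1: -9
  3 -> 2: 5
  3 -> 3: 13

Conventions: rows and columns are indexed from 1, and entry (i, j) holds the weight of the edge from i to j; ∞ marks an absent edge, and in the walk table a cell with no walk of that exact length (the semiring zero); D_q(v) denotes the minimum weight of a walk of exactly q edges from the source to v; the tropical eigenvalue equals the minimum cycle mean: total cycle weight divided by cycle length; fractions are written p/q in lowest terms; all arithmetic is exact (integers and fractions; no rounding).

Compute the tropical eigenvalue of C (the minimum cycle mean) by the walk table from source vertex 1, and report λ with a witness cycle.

q=0: [0, ∞, ∞]
q=1: [1, -2, 19]
q=2: [-4, -1, -8]
q=3: [-17, -6, -7]
Optimal cycle mean attained by: cycle 1->2->3->1, total (-2) + (-6) + (-9), length 3.
Answer: λ = -17/3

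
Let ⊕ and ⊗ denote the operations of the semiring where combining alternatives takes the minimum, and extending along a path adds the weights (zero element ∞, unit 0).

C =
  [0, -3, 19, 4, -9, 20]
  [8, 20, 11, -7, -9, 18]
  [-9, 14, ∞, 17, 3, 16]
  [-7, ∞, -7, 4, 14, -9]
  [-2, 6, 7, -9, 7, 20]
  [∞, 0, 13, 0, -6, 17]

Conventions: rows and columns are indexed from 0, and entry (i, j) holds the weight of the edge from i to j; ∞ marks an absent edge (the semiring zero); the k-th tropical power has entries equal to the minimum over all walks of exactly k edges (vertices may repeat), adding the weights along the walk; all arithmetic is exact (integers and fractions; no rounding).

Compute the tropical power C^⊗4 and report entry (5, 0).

C^⊗2:
  [-11, -3, -3, -18, -12, -5]
  [-14, -3, -14, -18, -2, -16]
  [-9, -12, 10, -6, -18, 8]
  [-16, -10, -3, -9, -16, -5]
  [-16, -5, -16, -5, -11, -18]
  [-8, 0, -7, -15, -9, -9]
C^⊗3:
  [-25, -14, -25, -21, -20, -27]
  [-25, -17, -25, -16, -23, -27]
  [-20, -12, -13, -27, -21, -15]
  [-18, -19, -16, -25, -25, -18]
  [-25, -19, -12, -20, -25, -14]
  [-22, -11, -22, -18, -17, -24]
C^⊗4:
  [-34, -28, -28, -29, -34, -30]
  [-34, -28, -23, -32, -34, -25]
  [-34, -23, -34, -30, -29, -36]
  [-32, -21, -32, -34, -28, -34]
  [-27, -28, -27, -34, -34, -29]
  [-31, -25, -25, -26, -31, -27]
Key observation: the optimum is the walk 5->4->3->2->0, with weight (-6) + (-9) + (-7) + (-9) = -31.
Optimal value attained by: walk 5->4->3->2->0.
Answer: (C^⊗4)[5][0] = -31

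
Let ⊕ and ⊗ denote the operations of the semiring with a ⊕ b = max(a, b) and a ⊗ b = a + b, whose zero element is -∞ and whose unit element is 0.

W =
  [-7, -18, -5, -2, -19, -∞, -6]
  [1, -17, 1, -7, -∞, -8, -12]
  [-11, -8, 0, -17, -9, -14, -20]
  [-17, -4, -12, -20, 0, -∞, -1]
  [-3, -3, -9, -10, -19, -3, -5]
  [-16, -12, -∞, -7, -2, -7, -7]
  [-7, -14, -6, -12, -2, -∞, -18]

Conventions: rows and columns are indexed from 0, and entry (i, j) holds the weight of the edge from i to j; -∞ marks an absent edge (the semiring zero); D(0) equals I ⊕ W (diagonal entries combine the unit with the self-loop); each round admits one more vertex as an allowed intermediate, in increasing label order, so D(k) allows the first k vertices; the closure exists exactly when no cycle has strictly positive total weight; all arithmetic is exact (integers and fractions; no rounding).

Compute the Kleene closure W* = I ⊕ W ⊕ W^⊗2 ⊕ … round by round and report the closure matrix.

D(0):
  [0, -18, -5, -2, -19, -∞, -6]
  [1, 0, 1, -7, -∞, -8, -12]
  [-11, -8, 0, -17, -9, -14, -20]
  [-17, -4, -12, 0, 0, -∞, -1]
  [-3, -3, -9, -10, 0, -3, -5]
  [-16, -12, -∞, -7, -2, 0, -7]
  [-7, -14, -6, -12, -2, -∞, 0]
D(1):
  [0, -18, -5, -2, -19, -∞, -6]
  [1, 0, 1, -1, -18, -8, -5]
  [-11, -8, 0, -13, -9, -14, -17]
  [-17, -4, -12, 0, 0, -∞, -1]
  [-3, -3, -8, -5, 0, -3, -5]
  [-16, -12, -21, -7, -2, 0, -7]
  [-7, -14, -6, -9, -2, -∞, 0]
D(2):
  [0, -18, -5, -2, -19, -26, -6]
  [1, 0, 1, -1, -18, -8, -5]
  [-7, -8, 0, -9, -9, -14, -13]
  [-3, -4, -3, 0, 0, -12, -1]
  [-2, -3, -2, -4, 0, -3, -5]
  [-11, -12, -11, -7, -2, 0, -7]
  [-7, -14, -6, -9, -2, -22, 0]
D(3):
  [0, -13, -5, -2, -14, -19, -6]
  [1, 0, 1, -1, -8, -8, -5]
  [-7, -8, 0, -9, -9, -14, -13]
  [-3, -4, -3, 0, 0, -12, -1]
  [-2, -3, -2, -4, 0, -3, -5]
  [-11, -12, -11, -7, -2, 0, -7]
  [-7, -14, -6, -9, -2, -20, 0]
D(4):
  [0, -6, -5, -2, -2, -14, -3]
  [1, 0, 1, -1, -1, -8, -2]
  [-7, -8, 0, -9, -9, -14, -10]
  [-3, -4, -3, 0, 0, -12, -1]
  [-2, -3, -2, -4, 0, -3, -5]
  [-10, -11, -10, -7, -2, 0, -7]
  [-7, -13, -6, -9, -2, -20, 0]
D(5):
  [0, -5, -4, -2, -2, -5, -3]
  [1, 0, 1, -1, -1, -4, -2]
  [-7, -8, 0, -9, -9, -12, -10]
  [-2, -3, -2, 0, 0, -3, -1]
  [-2, -3, -2, -4, 0, -3, -5]
  [-4, -5, -4, -6, -2, 0, -7]
  [-4, -5, -4, -6, -2, -5, 0]
D(6):
  [0, -5, -4, -2, -2, -5, -3]
  [1, 0, 1, -1, -1, -4, -2]
  [-7, -8, 0, -9, -9, -12, -10]
  [-2, -3, -2, 0, 0, -3, -1]
  [-2, -3, -2, -4, 0, -3, -5]
  [-4, -5, -4, -6, -2, 0, -7]
  [-4, -5, -4, -6, -2, -5, 0]
D(7):
  [0, -5, -4, -2, -2, -5, -3]
  [1, 0, 1, -1, -1, -4, -2]
  [-7, -8, 0, -9, -9, -12, -10]
  [-2, -3, -2, 0, 0, -3, -1]
  [-2, -3, -2, -4, 0, -3, -5]
  [-4, -5, -4, -6, -2, 0, -7]
  [-4, -5, -4, -6, -2, -5, 0]
Answer: W* = [[0, -5, -4, -2, -2, -5, -3], [1, 0, 1, -1, -1, -4, -2], [-7, -8, 0, -9, -9, -12, -10], [-2, -3, -2, 0, 0, -3, -1], [-2, -3, -2, -4, 0, -3, -5], [-4, -5, -4, -6, -2, 0, -7], [-4, -5, -4, -6, -2, -5, 0]]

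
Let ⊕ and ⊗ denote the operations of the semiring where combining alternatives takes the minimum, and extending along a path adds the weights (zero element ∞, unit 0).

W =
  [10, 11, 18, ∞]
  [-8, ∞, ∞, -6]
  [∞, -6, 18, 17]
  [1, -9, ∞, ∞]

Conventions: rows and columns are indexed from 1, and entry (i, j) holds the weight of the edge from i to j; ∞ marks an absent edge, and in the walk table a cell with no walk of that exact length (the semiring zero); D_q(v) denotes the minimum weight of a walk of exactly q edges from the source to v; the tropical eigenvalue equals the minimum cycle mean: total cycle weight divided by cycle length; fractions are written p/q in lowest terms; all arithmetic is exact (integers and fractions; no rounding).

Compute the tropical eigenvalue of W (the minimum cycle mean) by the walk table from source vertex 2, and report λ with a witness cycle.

q=0: [∞, 0, ∞, ∞]
q=1: [-8, ∞, ∞, -6]
q=2: [-5, -15, 10, ∞]
q=3: [-23, 4, 13, -21]
q=4: [-20, -30, -5, -2]
Optimal cycle mean attained by: cycle 2->4->2, total (-6) + (-9), length 2.
Answer: λ = -15/2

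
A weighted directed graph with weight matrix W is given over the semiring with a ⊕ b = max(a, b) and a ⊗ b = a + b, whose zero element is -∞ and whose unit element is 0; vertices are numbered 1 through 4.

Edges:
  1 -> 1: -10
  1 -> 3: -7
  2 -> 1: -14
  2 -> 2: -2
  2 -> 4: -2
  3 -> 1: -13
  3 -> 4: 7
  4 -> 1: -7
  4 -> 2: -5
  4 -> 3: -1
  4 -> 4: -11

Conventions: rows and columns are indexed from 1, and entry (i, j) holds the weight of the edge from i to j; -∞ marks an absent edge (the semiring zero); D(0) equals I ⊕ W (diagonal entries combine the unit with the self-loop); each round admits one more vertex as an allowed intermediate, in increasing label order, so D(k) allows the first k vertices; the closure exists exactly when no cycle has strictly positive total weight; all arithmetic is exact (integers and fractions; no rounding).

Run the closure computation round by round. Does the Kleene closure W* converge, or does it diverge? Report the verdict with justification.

D(0):
  [0, -∞, -7, -∞]
  [-14, 0, -∞, -2]
  [-13, -∞, 0, 7]
  [-7, -5, -1, 0]
D(1):
  [0, -∞, -7, -∞]
  [-14, 0, -21, -2]
  [-13, -∞, 0, 7]
  [-7, -5, -1, 0]
D(2):
  [0, -∞, -7, -∞]
  [-14, 0, -21, -2]
  [-13, -∞, 0, 7]
  [-7, -5, -1, 0]
Detection: at round 3, diagonal entry (4, 4) turns strictly positive.
Key observation: the cycle 4->3->4 has total weight (-1) + 7, which is strictly positive.
Answer: DIVERGES — positive cycle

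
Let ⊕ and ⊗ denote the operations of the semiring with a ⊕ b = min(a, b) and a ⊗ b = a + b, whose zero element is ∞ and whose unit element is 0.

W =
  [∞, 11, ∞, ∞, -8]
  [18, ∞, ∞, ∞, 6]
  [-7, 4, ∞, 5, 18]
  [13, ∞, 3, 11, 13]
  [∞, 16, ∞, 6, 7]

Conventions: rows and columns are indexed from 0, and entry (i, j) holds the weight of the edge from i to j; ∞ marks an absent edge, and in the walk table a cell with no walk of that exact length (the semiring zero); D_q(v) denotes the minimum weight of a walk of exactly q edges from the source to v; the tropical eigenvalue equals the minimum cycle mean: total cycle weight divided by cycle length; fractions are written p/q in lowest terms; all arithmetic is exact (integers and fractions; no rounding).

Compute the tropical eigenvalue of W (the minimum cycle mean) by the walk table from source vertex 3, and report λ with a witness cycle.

q=0: [∞, ∞, ∞, 0, ∞]
q=1: [13, ∞, 3, 11, 13]
q=2: [-4, 7, 14, 8, 5]
q=3: [7, 7, 11, 11, -12]
q=4: [4, 4, 14, -6, -5]
q=5: [7, 11, -3, 1, -4]
Optimal cycle mean attained by: cycle 0->4->3->2->0, total (-8) + 6 + 3 + (-7), length 4.
Answer: λ = -3/2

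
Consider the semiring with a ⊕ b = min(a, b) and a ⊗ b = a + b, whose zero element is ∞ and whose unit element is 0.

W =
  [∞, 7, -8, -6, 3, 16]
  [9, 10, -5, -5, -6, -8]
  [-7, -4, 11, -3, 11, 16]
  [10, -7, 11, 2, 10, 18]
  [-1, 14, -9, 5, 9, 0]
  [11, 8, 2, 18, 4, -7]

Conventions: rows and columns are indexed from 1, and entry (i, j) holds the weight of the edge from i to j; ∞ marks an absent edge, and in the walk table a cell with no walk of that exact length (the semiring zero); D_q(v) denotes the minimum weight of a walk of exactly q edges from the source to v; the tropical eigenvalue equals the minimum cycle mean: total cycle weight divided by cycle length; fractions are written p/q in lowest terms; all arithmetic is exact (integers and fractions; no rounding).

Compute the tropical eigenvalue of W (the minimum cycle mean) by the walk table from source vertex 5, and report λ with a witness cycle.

q=0: [∞, ∞, ∞, ∞, 0, ∞]
q=1: [-1, 14, -9, 5, 9, 0]
q=2: [-16, -13, -9, -12, 2, -7]
q=3: [-16, -19, -24, -22, -19, -21]
q=4: [-31, -29, -28, -27, -25, -28]
q=5: [-35, -34, -39, -37, -35, -37]
q=6: [-46, -44, -44, -42, -40, -44]
Optimal cycle mean attained by: cycle 1->3->1, total (-8) + (-7), length 2.
Answer: λ = -15/2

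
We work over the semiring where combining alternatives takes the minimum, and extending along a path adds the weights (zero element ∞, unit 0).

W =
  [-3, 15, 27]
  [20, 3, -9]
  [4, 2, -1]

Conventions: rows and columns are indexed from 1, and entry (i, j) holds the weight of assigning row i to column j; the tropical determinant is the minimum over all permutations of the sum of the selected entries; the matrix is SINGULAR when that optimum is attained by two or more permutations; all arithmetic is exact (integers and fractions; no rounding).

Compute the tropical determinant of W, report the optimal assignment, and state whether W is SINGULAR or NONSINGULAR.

σ = (1, 2, 3): (-3) + 3 + (-1) = -1
σ = (1, 3, 2): (-3) + (-9) + 2 = -10
σ = (2, 1, 3): 15 + 20 + (-1) = 34
σ = (2, 3, 1): 15 + (-9) + 4 = 10
σ = (3, 1, 2): 27 + 20 + 2 = 49
σ = (3, 2, 1): 27 + 3 + 4 = 34
Optimal value attained by: σ = (1, 3, 2).
Answer: det⊕(W) = -10; verdict: NONSINGULAR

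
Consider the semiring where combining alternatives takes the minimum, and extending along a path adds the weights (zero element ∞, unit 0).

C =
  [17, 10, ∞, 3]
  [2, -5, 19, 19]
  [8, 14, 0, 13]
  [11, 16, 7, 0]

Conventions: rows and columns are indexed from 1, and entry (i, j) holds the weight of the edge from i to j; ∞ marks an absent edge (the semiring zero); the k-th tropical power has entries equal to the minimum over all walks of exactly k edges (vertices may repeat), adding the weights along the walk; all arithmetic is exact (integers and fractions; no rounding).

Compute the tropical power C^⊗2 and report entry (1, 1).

C^⊗2:
  [12, 5, 10, 3]
  [-3, -10, 14, 5]
  [8, 9, 0, 11]
  [11, 11, 7, 0]
Key observation: the optimum is the walk 1->2->1, with weight 10 + 2 = 12.
Optimal value attained by: walk 1->2->1.
Answer: (C^⊗2)[1][1] = 12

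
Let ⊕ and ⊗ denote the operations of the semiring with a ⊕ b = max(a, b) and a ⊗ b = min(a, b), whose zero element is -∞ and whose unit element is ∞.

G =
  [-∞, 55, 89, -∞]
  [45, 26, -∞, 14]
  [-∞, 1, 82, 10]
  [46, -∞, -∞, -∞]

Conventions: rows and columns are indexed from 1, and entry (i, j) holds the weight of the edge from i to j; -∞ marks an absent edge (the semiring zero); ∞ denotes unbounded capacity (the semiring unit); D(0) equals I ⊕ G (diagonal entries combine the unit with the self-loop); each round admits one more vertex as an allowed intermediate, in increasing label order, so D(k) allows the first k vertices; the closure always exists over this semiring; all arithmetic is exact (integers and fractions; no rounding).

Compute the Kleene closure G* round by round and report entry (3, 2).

D(0):
  [∞, 55, 89, -∞]
  [45, ∞, -∞, 14]
  [-∞, 1, ∞, 10]
  [46, -∞, -∞, ∞]
D(1):
  [∞, 55, 89, -∞]
  [45, ∞, 45, 14]
  [-∞, 1, ∞, 10]
  [46, 46, 46, ∞]
D(2):
  [∞, 55, 89, 14]
  [45, ∞, 45, 14]
  [1, 1, ∞, 10]
  [46, 46, 46, ∞]
D(3):
  [∞, 55, 89, 14]
  [45, ∞, 45, 14]
  [1, 1, ∞, 10]
  [46, 46, 46, ∞]
D(4):
  [∞, 55, 89, 14]
  [45, ∞, 45, 14]
  [10, 10, ∞, 10]
  [46, 46, 46, ∞]
Answer: G*[3][2] = 10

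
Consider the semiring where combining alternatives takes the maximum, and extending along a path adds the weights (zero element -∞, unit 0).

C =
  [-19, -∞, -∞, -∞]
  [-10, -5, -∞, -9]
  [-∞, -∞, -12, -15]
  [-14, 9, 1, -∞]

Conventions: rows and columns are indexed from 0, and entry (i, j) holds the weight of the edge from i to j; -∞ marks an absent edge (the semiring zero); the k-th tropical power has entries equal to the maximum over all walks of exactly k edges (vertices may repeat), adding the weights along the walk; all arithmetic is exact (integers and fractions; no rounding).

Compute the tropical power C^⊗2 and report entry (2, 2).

C^⊗2:
  [-38, -∞, -∞, -∞]
  [-15, 0, -8, -14]
  [-29, -6, -14, -27]
  [-1, 4, -11, 0]
Key observation: the optimum is the walk 2->3->2, with weight (-15) + 1 = -14.
Optimal value attained by: walk 2->3->2.
Answer: (C^⊗2)[2][2] = -14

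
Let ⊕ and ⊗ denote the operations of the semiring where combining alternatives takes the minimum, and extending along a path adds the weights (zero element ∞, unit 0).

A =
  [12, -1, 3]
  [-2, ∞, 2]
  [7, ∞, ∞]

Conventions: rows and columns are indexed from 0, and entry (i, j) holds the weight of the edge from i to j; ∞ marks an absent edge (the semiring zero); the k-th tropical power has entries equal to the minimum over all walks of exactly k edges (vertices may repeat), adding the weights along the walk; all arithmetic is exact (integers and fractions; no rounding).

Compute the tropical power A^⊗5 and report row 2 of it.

A^⊗2:
  [-3, 11, 1]
  [9, -3, 1]
  [19, 6, 10]
A^⊗3:
  [8, -4, 0]
  [-5, 8, -1]
  [4, 18, 8]
A^⊗4:
  [-6, 7, -2]
  [6, -6, -2]
  [15, 3, 7]
A^⊗5:
  [5, -7, -3]
  [-8, 5, -4]
  [1, 14, 5]
Answer: row 2 of A^⊗5 = [1, 14, 5]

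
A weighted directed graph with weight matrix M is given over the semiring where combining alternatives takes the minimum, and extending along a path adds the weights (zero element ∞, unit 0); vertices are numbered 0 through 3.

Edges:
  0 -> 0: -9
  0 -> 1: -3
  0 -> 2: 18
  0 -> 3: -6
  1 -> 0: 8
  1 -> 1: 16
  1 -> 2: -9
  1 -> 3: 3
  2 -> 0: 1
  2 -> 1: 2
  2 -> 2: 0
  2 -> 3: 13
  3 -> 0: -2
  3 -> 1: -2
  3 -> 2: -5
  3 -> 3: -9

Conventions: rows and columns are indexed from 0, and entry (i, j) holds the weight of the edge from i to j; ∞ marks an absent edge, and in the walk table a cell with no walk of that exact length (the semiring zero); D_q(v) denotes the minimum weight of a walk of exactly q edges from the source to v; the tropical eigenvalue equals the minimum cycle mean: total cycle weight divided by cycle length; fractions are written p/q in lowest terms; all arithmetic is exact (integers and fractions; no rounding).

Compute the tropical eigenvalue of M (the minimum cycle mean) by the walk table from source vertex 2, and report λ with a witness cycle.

q=0: [∞, ∞, 0, ∞]
q=1: [1, 2, 0, 13]
q=2: [-8, -2, -7, -5]
q=3: [-17, -11, -11, -14]
q=4: [-26, -20, -20, -23]
Optimal cycle mean attained by: cycle 0->0, total (-9), length 1.
Answer: λ = -9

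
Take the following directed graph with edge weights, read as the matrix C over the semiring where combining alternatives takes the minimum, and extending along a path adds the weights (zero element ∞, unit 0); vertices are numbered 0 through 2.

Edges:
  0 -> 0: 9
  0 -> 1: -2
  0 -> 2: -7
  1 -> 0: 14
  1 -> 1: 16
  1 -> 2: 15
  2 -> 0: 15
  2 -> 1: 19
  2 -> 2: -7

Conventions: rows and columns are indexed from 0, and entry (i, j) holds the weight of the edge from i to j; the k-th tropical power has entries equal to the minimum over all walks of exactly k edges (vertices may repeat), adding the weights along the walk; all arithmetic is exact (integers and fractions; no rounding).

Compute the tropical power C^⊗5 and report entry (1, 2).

C^⊗2:
  [8, 7, -14]
  [23, 12, 7]
  [8, 12, -14]
C^⊗3:
  [1, 5, -21]
  [22, 21, 0]
  [1, 5, -21]
C^⊗4:
  [-6, -2, -28]
  [15, 19, -7]
  [-6, -2, -28]
C^⊗5:
  [-13, -9, -35]
  [8, 12, -14]
  [-13, -9, -35]
Key observation: the optimum is the walk 1->0->2->2->2->2, with weight 14 + (-7) + (-7) + (-7) + (-7) = -14.
Optimal value attained by: walk 1->0->2->2->2->2.
Answer: (C^⊗5)[1][2] = -14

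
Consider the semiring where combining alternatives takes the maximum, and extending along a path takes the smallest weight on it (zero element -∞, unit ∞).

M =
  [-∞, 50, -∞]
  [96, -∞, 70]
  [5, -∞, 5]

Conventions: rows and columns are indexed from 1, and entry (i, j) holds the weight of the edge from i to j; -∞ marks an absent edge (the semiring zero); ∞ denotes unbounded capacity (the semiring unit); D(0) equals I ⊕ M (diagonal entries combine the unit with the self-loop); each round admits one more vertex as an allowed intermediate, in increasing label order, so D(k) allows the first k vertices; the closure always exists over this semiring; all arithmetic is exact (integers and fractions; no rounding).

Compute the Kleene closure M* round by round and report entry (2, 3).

D(0):
  [∞, 50, -∞]
  [96, ∞, 70]
  [5, -∞, ∞]
D(1):
  [∞, 50, -∞]
  [96, ∞, 70]
  [5, 5, ∞]
D(2):
  [∞, 50, 50]
  [96, ∞, 70]
  [5, 5, ∞]
D(3):
  [∞, 50, 50]
  [96, ∞, 70]
  [5, 5, ∞]
Answer: M*[2][3] = 70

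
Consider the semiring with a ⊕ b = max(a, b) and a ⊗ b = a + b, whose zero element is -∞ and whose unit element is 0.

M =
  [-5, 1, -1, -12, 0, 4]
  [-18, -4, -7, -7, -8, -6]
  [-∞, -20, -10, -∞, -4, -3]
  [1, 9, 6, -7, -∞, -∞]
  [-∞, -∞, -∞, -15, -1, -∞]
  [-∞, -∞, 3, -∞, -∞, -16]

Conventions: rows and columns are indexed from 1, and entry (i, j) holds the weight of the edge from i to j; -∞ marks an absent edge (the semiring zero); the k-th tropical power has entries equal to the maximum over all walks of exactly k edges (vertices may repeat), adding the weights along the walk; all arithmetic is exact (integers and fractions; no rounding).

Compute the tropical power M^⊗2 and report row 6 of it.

M^⊗2:
  [-10, -3, 7, -6, -1, -1]
  [-6, 2, -1, -11, -9, -10]
  [-38, -24, 0, -19, -5, -13]
  [-4, 5, 2, 2, 2, 5]
  [-14, -6, -9, -16, -2, -∞]
  [-∞, -17, -7, -∞, -1, 0]
Answer: row 6 of M^⊗2 = [-∞, -17, -7, -∞, -1, 0]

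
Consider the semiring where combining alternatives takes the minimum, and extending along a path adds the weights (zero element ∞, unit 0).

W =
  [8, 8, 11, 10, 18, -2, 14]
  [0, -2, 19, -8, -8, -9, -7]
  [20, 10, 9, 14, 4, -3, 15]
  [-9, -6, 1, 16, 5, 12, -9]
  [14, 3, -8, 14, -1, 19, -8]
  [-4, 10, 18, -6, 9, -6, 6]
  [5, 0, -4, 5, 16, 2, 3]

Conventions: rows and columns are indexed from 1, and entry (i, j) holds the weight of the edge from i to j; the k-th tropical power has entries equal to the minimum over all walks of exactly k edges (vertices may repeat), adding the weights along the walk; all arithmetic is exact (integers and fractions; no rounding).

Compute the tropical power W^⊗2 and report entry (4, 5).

W^⊗2:
  [-6, 4, 10, -8, 0, -8, 1]
  [-17, -14, -16, -15, -10, -15, -17]
  [-7, 7, -4, -9, 2, -9, -4]
  [-6, -9, -13, -14, -14, -15, -13]
  [-3, -8, -12, -5, -5, -11, -9]
  [-15, -12, -5, -12, -1, -12, -15]
  [-4, -2, -1, -8, -8, -9, -7]
Key observation: the optimum is the walk 4->2->5, with weight (-6) + (-8) = -14.
Optimal value attained by: walk 4->2->5.
Answer: (W^⊗2)[4][5] = -14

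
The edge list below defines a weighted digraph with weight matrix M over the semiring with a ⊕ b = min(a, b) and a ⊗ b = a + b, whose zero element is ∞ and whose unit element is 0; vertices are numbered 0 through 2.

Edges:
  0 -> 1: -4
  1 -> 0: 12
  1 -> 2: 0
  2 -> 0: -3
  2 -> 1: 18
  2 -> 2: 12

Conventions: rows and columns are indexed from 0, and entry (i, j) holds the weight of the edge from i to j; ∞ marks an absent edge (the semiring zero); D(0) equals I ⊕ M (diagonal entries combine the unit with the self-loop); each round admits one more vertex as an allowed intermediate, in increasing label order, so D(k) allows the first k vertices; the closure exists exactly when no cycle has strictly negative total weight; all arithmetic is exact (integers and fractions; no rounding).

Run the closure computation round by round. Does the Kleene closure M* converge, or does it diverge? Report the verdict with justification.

D(0):
  [0, -4, ∞]
  [12, 0, 0]
  [-3, 18, 0]
D(1):
  [0, -4, ∞]
  [12, 0, 0]
  [-3, -7, 0]
Detection: at round 2, diagonal entry (2, 2) turns strictly negative.
Key observation: the cycle 2->0->1->2 has total weight (-3) + (-4) + 0, which is strictly negative.
Answer: DIVERGES — negative cycle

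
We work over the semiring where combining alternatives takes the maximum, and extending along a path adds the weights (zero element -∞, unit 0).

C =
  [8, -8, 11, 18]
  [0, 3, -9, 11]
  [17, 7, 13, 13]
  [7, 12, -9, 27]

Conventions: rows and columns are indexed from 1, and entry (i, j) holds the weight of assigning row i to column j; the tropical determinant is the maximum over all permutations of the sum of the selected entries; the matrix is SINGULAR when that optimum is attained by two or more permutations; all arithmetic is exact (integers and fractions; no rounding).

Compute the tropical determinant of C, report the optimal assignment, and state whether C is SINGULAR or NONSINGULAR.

σ = (1, 2, 3, 4): 8 + 3 + 13 + 27 = 51
σ = (1, 2, 4, 3): 8 + 3 + 13 + (-9) = 15
σ = (1, 3, 2, 4): 8 + (-9) + 7 + 27 = 33
σ = (1, 3, 4, 2): 8 + (-9) + 13 + 12 = 24
σ = (1, 4, 2, 3): 8 + 11 + 7 + (-9) = 17
σ = (1, 4, 3, 2): 8 + 11 + 13 + 12 = 44
σ = (2, 1, 3, 4): (-8) + 0 + 13 + 27 = 32
σ = (2, 1, 4, 3): (-8) + 0 + 13 + (-9) = -4
σ = (2, 3, 1, 4): (-8) + (-9) + 17 + 27 = 27
σ = (2, 3, 4, 1): (-8) + (-9) + 13 + 7 = 3
σ = (2, 4, 1, 3): (-8) + 11 + 17 + (-9) = 11
σ = (2, 4, 3, 1): (-8) + 11 + 13 + 7 = 23
σ = (3, 1, 2, 4): 11 + 0 + 7 + 27 = 45
σ = (3, 1, 4, 2): 11 + 0 + 13 + 12 = 36
σ = (3, 2, 1, 4): 11 + 3 + 17 + 27 = 58
σ = (3, 2, 4, 1): 11 + 3 + 13 + 7 = 34
σ = (3, 4, 1, 2): 11 + 11 + 17 + 12 = 51
σ = (3, 4, 2, 1): 11 + 11 + 7 + 7 = 36
σ = (4, 1, 2, 3): 18 + 0 + 7 + (-9) = 16
σ = (4, 1, 3, 2): 18 + 0 + 13 + 12 = 43
σ = (4, 2, 1, 3): 18 + 3 + 17 + (-9) = 29
σ = (4, 2, 3, 1): 18 + 3 + 13 + 7 = 41
σ = (4, 3, 1, 2): 18 + (-9) + 17 + 12 = 38
σ = (4, 3, 2, 1): 18 + (-9) + 7 + 7 = 23
Optimal value attained by: σ = (3, 2, 1, 4).
Answer: det⊕(C) = 58; verdict: NONSINGULAR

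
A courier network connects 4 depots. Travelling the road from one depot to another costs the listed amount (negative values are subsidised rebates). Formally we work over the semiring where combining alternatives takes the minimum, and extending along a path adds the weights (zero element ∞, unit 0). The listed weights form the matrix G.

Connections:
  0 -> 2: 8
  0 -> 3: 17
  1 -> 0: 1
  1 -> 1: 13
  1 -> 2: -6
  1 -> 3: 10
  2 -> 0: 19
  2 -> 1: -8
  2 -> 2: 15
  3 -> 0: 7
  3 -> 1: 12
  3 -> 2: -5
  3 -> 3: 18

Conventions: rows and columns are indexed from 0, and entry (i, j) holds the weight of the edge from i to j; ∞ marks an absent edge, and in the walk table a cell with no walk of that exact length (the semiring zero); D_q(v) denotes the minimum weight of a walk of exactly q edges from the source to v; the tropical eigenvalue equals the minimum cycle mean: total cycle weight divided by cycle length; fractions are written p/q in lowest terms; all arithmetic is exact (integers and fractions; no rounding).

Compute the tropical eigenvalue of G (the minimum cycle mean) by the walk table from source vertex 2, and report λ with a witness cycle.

q=0: [∞, ∞, 0, ∞]
q=1: [19, -8, 15, ∞]
q=2: [-7, 5, -14, 2]
q=3: [5, -22, -3, 10]
q=4: [-21, -11, -28, -12]
Optimal cycle mean attained by: cycle 1->2->1, total (-6) + (-8), length 2.
Answer: λ = -7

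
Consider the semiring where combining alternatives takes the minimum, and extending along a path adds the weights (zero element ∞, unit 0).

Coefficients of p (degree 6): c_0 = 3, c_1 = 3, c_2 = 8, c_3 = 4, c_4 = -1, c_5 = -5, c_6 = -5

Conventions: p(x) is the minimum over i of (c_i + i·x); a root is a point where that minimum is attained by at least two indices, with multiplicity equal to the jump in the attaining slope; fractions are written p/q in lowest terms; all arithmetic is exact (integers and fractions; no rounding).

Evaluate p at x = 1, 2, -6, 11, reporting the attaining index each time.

p(1) = min(3+0·1=3, 3+1·1=4, 8+2·1=10, 4+3·1=7, -1+4·1=3, -5+5·1=0, -5+6·1=1) = 0 (attained by i=5)
p(2) = min(3+0·2=3, 3+1·2=5, 8+2·2=12, 4+3·2=10, -1+4·2=7, -5+5·2=5, -5+6·2=7) = 3 (attained by i=0)
p(-6) = min(3+0·(-6)=3, 3+1·(-6)=-3, 8+2·(-6)=-4, 4+3·(-6)=-14, -1+4·(-6)=-25, -5+5·(-6)=-35, -5+6·(-6)=-41) = -41 (attained by i=6)
p(11) = min(3+0·11=3, 3+1·11=14, 8+2·11=30, 4+3·11=37, -1+4·11=43, -5+5·11=50, -5+6·11=61) = 3 (attained by i=0)
Answer: p(1) = 0; p(2) = 3; p(-6) = -41; p(11) = 3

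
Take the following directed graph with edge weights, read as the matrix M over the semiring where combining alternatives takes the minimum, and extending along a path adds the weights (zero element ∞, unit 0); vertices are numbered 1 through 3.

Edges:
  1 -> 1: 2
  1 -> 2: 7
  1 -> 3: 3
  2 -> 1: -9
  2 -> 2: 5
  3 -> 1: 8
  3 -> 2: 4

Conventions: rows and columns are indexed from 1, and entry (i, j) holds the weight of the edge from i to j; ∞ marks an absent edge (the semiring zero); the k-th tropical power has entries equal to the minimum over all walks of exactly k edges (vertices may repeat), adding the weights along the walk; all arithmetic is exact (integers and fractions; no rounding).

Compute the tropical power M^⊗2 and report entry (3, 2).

M^⊗2:
  [-2, 7, 5]
  [-7, -2, -6]
  [-5, 9, 11]
Key observation: the optimum is the walk 3->2->2, with weight 4 + 5 = 9.
Optimal value attained by: walk 3->2->2.
Answer: (M^⊗2)[3][2] = 9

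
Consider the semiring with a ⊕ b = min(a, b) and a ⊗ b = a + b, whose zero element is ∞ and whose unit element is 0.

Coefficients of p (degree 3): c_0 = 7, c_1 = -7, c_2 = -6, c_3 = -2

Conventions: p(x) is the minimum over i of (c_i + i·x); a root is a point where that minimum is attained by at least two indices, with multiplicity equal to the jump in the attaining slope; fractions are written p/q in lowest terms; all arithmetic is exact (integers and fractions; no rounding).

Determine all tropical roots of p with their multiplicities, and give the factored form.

hull edge (i=0, c=7) to (i=1, c=-7): slope -14, span 1
hull edge (i=1, c=-7) to (i=2, c=-6): slope 1, span 1
hull edge (i=2, c=-6) to (i=3, c=-2): slope 4, span 1
Factored form: p(x) = -2 ⊗ (x ⊕ (-4)) ⊗ (x ⊕ (-1)) ⊗ (x ⊕ 14)
Answer: roots = -4 (mult 1), -1 (mult 1), 14 (mult 1)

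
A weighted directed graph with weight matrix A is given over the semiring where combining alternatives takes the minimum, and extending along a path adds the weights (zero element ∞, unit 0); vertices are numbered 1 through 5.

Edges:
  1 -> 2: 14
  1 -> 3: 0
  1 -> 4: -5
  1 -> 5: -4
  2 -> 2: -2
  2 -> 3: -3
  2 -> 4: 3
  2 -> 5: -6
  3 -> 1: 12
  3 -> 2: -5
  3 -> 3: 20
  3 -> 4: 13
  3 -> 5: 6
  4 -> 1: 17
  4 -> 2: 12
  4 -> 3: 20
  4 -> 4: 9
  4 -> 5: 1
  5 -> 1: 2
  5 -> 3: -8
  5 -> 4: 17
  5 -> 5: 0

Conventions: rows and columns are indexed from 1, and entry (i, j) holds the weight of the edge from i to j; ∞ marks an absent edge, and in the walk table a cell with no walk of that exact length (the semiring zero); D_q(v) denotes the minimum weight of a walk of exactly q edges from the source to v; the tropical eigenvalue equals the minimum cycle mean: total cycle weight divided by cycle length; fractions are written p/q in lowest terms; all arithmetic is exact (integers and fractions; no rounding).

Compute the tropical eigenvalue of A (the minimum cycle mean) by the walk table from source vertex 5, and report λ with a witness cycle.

q=0: [∞, ∞, ∞, ∞, 0]
q=1: [2, ∞, -8, 17, 0]
q=2: [2, -13, -8, -3, -2]
q=3: [0, -15, -16, -10, -19]
q=4: [-17, -21, -27, -12, -21]
q=5: [-19, -32, -29, -22, -27]
Optimal cycle mean attained by: cycle 2->5->3->2, total (-6) + (-8) + (-5), length 3.
Answer: λ = -19/3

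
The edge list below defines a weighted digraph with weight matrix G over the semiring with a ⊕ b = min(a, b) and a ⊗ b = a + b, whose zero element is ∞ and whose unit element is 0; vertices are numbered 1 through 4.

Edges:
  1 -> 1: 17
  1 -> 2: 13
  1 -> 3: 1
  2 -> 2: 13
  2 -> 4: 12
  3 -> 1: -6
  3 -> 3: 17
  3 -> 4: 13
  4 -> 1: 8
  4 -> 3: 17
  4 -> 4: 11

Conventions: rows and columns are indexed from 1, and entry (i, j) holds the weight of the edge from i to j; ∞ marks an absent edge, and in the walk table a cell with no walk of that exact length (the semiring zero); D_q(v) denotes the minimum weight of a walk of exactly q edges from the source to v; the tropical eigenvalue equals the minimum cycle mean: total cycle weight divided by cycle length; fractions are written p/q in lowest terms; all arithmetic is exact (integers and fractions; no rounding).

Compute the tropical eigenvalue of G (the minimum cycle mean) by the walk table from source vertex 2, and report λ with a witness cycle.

q=0: [∞, 0, ∞, ∞]
q=1: [∞, 13, ∞, 12]
q=2: [20, 26, 29, 23]
q=3: [23, 33, 21, 34]
q=4: [15, 36, 24, 34]
Optimal cycle mean attained by: cycle 1->3->1, total 1 + (-6), length 2.
Answer: λ = -5/2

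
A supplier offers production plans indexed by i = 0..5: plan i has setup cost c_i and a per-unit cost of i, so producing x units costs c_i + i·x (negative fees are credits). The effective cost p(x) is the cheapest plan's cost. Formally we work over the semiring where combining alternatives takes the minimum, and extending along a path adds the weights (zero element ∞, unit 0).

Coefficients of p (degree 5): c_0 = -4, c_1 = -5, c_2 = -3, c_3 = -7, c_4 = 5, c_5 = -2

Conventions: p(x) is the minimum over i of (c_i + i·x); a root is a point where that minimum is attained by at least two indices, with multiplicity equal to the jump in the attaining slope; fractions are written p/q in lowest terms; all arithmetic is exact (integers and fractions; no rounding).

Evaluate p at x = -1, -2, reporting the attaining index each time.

p(-1) = min(-4+0·(-1)=-4, -5+1·(-1)=-6, -3+2·(-1)=-5, -7+3·(-1)=-10, 5+4·(-1)=1, -2+5·(-1)=-7) = -10 (attained by i=3)
p(-2) = min(-4+0·(-2)=-4, -5+1·(-2)=-7, -3+2·(-2)=-7, -7+3·(-2)=-13, 5+4·(-2)=-3, -2+5·(-2)=-12) = -13 (attained by i=3)
Answer: p(-1) = -10; p(-2) = -13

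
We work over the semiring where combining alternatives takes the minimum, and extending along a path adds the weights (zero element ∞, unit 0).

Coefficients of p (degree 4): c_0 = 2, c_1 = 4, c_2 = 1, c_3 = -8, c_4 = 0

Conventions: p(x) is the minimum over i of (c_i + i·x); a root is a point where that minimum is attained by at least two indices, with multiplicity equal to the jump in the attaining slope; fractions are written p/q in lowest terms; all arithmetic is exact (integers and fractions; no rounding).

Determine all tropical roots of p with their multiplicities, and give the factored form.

hull edge (i=0, c=2) to (i=3, c=-8): slope -10/3, span 3
hull edge (i=3, c=-8) to (i=4, c=0): slope 8, span 1
Factored form: p(x) = 0 ⊗ (x ⊕ (-8)) ⊗ (x ⊕ 10/3) ⊗ (x ⊕ 10/3) ⊗ (x ⊕ 10/3)
Answer: roots = -8 (mult 1), 10/3 (mult 3)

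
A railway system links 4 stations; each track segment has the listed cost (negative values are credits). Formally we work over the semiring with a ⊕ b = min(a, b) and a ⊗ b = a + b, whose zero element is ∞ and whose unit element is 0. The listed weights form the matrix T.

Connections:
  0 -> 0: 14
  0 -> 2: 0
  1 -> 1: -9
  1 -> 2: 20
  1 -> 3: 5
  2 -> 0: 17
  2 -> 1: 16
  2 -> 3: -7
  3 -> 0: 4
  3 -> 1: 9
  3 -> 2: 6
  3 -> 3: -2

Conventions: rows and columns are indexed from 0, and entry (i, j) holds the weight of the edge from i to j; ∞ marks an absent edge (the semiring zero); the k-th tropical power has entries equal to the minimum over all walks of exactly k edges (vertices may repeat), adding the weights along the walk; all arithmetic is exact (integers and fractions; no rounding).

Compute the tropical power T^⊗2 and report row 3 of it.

T^⊗2:
  [17, 16, 14, -7]
  [9, -18, 11, -4]
  [-3, 2, -1, -9]
  [2, 0, 4, -4]
Answer: row 3 of T^⊗2 = [2, 0, 4, -4]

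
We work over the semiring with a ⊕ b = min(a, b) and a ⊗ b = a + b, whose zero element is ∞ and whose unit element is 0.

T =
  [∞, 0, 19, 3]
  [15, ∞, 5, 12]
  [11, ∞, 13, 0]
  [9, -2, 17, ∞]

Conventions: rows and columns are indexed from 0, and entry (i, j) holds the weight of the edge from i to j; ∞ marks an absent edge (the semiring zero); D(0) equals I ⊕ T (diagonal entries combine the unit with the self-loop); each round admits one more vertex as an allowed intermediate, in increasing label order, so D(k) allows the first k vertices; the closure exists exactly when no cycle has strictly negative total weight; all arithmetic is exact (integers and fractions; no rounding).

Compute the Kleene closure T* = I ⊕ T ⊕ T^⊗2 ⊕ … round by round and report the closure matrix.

D(0):
  [0, 0, 19, 3]
  [15, 0, 5, 12]
  [11, ∞, 0, 0]
  [9, -2, 17, 0]
D(1):
  [0, 0, 19, 3]
  [15, 0, 5, 12]
  [11, 11, 0, 0]
  [9, -2, 17, 0]
D(2):
  [0, 0, 5, 3]
  [15, 0, 5, 12]
  [11, 11, 0, 0]
  [9, -2, 3, 0]
D(3):
  [0, 0, 5, 3]
  [15, 0, 5, 5]
  [11, 11, 0, 0]
  [9, -2, 3, 0]
D(4):
  [0, 0, 5, 3]
  [14, 0, 5, 5]
  [9, -2, 0, 0]
  [9, -2, 3, 0]
Answer: T* = [[0, 0, 5, 3], [14, 0, 5, 5], [9, -2, 0, 0], [9, -2, 3, 0]]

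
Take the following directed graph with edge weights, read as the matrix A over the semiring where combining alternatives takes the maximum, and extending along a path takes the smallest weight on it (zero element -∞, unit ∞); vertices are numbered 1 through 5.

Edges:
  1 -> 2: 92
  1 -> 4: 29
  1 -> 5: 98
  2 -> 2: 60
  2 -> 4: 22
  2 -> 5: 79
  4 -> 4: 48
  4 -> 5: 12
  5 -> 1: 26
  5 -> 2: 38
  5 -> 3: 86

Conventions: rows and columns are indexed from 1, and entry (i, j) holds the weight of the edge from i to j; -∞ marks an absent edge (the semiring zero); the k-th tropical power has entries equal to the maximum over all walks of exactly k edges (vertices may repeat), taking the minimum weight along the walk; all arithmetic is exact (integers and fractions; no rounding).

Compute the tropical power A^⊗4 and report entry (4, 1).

A^⊗2:
  [26, 60, 86, 29, 79]
  [26, 60, 79, 22, 60]
  [-∞, -∞, -∞, -∞, -∞]
  [12, 12, 12, 48, 12]
  [-∞, 38, -∞, 26, 38]
A^⊗3:
  [26, 60, 79, 29, 60]
  [26, 60, 60, 26, 60]
  [-∞, -∞, -∞, -∞, -∞]
  [12, 12, 12, 48, 12]
  [26, 38, 38, 26, 38]
A^⊗4:
  [26, 60, 60, 29, 60]
  [26, 60, 60, 26, 60]
  [-∞, -∞, -∞, -∞, -∞]
  [12, 12, 12, 48, 12]
  [26, 38, 38, 26, 38]
Key observation: the optimum is the walk 4->4->4->5->1, with weight 48 min 48 min 12 min 26 = 12.
Optimal value attained by: walk 4->4->4->5->1.
Answer: (A^⊗4)[4][1] = 12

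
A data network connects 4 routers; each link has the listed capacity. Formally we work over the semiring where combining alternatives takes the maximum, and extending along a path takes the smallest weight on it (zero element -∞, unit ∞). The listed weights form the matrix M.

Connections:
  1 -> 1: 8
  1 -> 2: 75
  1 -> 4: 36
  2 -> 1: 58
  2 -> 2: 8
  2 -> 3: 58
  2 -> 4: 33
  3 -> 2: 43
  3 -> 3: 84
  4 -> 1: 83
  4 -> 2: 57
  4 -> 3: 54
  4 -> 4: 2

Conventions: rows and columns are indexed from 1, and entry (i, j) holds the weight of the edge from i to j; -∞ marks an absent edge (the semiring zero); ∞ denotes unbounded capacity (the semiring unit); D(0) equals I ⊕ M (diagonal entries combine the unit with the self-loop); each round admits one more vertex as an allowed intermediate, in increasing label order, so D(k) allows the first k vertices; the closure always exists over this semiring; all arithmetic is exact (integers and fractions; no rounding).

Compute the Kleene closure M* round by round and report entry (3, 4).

D(0):
  [∞, 75, -∞, 36]
  [58, ∞, 58, 33]
  [-∞, 43, ∞, -∞]
  [83, 57, 54, ∞]
D(1):
  [∞, 75, -∞, 36]
  [58, ∞, 58, 36]
  [-∞, 43, ∞, -∞]
  [83, 75, 54, ∞]
D(2):
  [∞, 75, 58, 36]
  [58, ∞, 58, 36]
  [43, 43, ∞, 36]
  [83, 75, 58, ∞]
D(3):
  [∞, 75, 58, 36]
  [58, ∞, 58, 36]
  [43, 43, ∞, 36]
  [83, 75, 58, ∞]
D(4):
  [∞, 75, 58, 36]
  [58, ∞, 58, 36]
  [43, 43, ∞, 36]
  [83, 75, 58, ∞]
Answer: M*[3][4] = 36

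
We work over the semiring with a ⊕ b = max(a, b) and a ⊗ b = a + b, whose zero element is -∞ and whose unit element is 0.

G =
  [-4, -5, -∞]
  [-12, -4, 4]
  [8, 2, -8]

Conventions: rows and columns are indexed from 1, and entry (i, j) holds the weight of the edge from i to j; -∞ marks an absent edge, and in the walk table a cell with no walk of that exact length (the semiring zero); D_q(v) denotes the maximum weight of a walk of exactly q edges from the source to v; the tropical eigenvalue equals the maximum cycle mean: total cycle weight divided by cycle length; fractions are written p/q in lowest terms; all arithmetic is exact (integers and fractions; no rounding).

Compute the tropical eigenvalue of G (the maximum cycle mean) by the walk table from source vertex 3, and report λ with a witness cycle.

q=0: [-∞, -∞, 0]
q=1: [8, 2, -8]
q=2: [4, 3, 6]
q=3: [14, 8, 7]
Optimal cycle mean attained by: cycle 2->3->2, total 4 + 2, length 2.
Answer: λ = 3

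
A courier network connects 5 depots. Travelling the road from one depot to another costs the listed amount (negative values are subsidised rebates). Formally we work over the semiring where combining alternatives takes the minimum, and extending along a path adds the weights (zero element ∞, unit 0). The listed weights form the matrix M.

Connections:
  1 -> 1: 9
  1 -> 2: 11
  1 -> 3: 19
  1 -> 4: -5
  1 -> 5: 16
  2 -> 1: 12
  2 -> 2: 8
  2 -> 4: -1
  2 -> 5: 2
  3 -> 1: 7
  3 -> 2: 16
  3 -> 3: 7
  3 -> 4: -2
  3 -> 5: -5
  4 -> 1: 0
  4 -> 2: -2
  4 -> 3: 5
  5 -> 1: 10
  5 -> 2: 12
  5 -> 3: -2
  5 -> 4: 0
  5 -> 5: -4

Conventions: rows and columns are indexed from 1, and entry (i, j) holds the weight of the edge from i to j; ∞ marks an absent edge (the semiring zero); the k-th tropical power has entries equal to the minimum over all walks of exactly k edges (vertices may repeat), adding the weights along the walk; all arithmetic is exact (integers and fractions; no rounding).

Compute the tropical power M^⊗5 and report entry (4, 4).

M^⊗2:
  [-5, -7, 0, 4, 12]
  [-1, -3, 0, 2, -2]
  [-2, -4, -7, -5, -9]
  [9, 6, 12, -5, 0]
  [0, -2, -6, -4, -8]
M^⊗3:
  [4, 1, 7, -10, -5]
  [2, 0, -4, -6, -6]
  [-5, -7, -11, -9, -13]
  [-5, -7, -2, 0, -4]
  [-4, -6, -10, -8, -12]
M^⊗4:
  [-10, -12, -7, -5, -9]
  [-6, -8, -8, -6, -10]
  [-9, -11, -15, -13, -17]
  [0, -2, -6, -10, -8]
  [-8, -10, -14, -12, -16]
M^⊗5:
  [-5, -7, -11, -15, -13]
  [-6, -8, -12, -11, -14]
  [-13, -15, -19, -17, -21]
  [-10, -12, -10, -8, -12]
  [-12, -14, -18, -16, -20]
Key observation: the optimum is the walk 4->2->5->5->3->4, with weight (-2) + 2 + (-4) + (-2) + (-2) = -8.
Optimal value attained by: walk 4->2->5->5->3->4.
Answer: (M^⊗5)[4][4] = -8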